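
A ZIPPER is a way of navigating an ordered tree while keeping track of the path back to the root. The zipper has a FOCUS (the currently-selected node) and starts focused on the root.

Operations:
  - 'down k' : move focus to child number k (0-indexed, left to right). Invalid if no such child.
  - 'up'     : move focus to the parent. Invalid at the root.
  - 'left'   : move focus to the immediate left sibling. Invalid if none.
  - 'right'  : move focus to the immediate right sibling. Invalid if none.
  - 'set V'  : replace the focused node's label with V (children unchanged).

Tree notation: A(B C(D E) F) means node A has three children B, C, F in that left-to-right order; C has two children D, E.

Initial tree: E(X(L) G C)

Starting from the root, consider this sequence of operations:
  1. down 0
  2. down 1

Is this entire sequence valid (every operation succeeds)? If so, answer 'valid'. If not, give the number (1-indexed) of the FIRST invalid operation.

Step 1 (down 0): focus=X path=0 depth=1 children=['L'] left=[] right=['G', 'C'] parent=E
Step 2 (down 1): INVALID

Answer: 2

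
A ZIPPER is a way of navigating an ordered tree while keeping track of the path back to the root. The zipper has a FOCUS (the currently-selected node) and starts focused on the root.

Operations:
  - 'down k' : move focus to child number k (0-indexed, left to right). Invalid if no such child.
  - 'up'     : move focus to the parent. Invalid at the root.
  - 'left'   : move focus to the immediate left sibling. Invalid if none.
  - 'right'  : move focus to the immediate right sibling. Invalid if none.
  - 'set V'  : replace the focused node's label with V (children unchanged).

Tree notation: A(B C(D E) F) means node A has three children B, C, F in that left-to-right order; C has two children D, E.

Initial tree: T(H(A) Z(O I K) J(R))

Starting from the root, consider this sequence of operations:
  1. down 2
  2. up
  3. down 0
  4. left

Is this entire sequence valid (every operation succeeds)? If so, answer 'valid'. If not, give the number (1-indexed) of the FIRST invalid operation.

Step 1 (down 2): focus=J path=2 depth=1 children=['R'] left=['H', 'Z'] right=[] parent=T
Step 2 (up): focus=T path=root depth=0 children=['H', 'Z', 'J'] (at root)
Step 3 (down 0): focus=H path=0 depth=1 children=['A'] left=[] right=['Z', 'J'] parent=T
Step 4 (left): INVALID

Answer: 4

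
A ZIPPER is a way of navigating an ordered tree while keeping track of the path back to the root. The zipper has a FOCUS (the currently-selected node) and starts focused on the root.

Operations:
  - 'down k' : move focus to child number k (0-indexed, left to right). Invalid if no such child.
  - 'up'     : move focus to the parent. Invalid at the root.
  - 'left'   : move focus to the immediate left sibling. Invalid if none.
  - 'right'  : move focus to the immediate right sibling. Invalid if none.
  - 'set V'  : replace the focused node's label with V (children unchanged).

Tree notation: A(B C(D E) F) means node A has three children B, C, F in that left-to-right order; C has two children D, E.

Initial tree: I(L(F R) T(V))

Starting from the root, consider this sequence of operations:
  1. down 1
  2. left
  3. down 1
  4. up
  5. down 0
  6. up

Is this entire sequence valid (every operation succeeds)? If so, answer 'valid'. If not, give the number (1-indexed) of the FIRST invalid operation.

Answer: valid

Derivation:
Step 1 (down 1): focus=T path=1 depth=1 children=['V'] left=['L'] right=[] parent=I
Step 2 (left): focus=L path=0 depth=1 children=['F', 'R'] left=[] right=['T'] parent=I
Step 3 (down 1): focus=R path=0/1 depth=2 children=[] left=['F'] right=[] parent=L
Step 4 (up): focus=L path=0 depth=1 children=['F', 'R'] left=[] right=['T'] parent=I
Step 5 (down 0): focus=F path=0/0 depth=2 children=[] left=[] right=['R'] parent=L
Step 6 (up): focus=L path=0 depth=1 children=['F', 'R'] left=[] right=['T'] parent=I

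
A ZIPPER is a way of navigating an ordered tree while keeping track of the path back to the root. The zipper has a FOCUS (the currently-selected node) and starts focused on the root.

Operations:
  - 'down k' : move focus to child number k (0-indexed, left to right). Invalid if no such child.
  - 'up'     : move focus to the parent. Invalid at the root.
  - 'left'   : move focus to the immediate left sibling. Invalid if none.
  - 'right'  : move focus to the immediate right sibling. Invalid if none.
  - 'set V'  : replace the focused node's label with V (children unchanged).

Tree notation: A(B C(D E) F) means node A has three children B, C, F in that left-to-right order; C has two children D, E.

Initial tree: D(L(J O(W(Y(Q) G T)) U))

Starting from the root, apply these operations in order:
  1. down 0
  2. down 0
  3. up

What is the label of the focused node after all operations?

Answer: L

Derivation:
Step 1 (down 0): focus=L path=0 depth=1 children=['J', 'O', 'U'] left=[] right=[] parent=D
Step 2 (down 0): focus=J path=0/0 depth=2 children=[] left=[] right=['O', 'U'] parent=L
Step 3 (up): focus=L path=0 depth=1 children=['J', 'O', 'U'] left=[] right=[] parent=D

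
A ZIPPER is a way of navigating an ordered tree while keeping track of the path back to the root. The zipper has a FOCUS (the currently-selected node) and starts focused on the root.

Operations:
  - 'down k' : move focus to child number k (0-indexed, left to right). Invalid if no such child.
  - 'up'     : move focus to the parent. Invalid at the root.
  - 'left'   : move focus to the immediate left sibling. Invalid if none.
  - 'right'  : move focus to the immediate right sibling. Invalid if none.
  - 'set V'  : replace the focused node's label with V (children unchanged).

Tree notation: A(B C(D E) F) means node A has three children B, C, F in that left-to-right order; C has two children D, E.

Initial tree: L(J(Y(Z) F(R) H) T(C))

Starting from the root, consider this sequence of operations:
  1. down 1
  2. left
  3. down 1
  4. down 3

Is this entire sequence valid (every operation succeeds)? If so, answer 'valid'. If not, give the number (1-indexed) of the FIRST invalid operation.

Step 1 (down 1): focus=T path=1 depth=1 children=['C'] left=['J'] right=[] parent=L
Step 2 (left): focus=J path=0 depth=1 children=['Y', 'F', 'H'] left=[] right=['T'] parent=L
Step 3 (down 1): focus=F path=0/1 depth=2 children=['R'] left=['Y'] right=['H'] parent=J
Step 4 (down 3): INVALID

Answer: 4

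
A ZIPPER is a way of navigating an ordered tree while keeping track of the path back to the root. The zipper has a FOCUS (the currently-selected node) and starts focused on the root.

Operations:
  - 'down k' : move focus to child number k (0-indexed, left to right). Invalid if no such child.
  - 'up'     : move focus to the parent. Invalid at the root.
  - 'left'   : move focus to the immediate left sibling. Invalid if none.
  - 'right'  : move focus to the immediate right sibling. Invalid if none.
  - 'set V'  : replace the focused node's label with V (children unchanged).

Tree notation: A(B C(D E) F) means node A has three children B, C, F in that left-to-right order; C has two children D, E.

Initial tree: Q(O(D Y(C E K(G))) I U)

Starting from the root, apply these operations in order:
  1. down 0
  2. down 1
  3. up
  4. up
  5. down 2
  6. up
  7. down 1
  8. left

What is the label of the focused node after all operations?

Step 1 (down 0): focus=O path=0 depth=1 children=['D', 'Y'] left=[] right=['I', 'U'] parent=Q
Step 2 (down 1): focus=Y path=0/1 depth=2 children=['C', 'E', 'K'] left=['D'] right=[] parent=O
Step 3 (up): focus=O path=0 depth=1 children=['D', 'Y'] left=[] right=['I', 'U'] parent=Q
Step 4 (up): focus=Q path=root depth=0 children=['O', 'I', 'U'] (at root)
Step 5 (down 2): focus=U path=2 depth=1 children=[] left=['O', 'I'] right=[] parent=Q
Step 6 (up): focus=Q path=root depth=0 children=['O', 'I', 'U'] (at root)
Step 7 (down 1): focus=I path=1 depth=1 children=[] left=['O'] right=['U'] parent=Q
Step 8 (left): focus=O path=0 depth=1 children=['D', 'Y'] left=[] right=['I', 'U'] parent=Q

Answer: O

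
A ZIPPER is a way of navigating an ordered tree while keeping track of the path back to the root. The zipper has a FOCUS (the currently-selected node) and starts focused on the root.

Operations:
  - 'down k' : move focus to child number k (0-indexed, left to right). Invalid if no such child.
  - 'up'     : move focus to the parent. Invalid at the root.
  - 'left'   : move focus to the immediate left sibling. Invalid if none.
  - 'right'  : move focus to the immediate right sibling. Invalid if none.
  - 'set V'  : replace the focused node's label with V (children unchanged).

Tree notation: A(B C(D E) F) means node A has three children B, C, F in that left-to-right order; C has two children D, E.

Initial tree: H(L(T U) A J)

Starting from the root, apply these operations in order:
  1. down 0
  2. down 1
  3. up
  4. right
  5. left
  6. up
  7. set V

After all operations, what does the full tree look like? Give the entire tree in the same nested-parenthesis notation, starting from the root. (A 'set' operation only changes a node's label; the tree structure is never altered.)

Answer: V(L(T U) A J)

Derivation:
Step 1 (down 0): focus=L path=0 depth=1 children=['T', 'U'] left=[] right=['A', 'J'] parent=H
Step 2 (down 1): focus=U path=0/1 depth=2 children=[] left=['T'] right=[] parent=L
Step 3 (up): focus=L path=0 depth=1 children=['T', 'U'] left=[] right=['A', 'J'] parent=H
Step 4 (right): focus=A path=1 depth=1 children=[] left=['L'] right=['J'] parent=H
Step 5 (left): focus=L path=0 depth=1 children=['T', 'U'] left=[] right=['A', 'J'] parent=H
Step 6 (up): focus=H path=root depth=0 children=['L', 'A', 'J'] (at root)
Step 7 (set V): focus=V path=root depth=0 children=['L', 'A', 'J'] (at root)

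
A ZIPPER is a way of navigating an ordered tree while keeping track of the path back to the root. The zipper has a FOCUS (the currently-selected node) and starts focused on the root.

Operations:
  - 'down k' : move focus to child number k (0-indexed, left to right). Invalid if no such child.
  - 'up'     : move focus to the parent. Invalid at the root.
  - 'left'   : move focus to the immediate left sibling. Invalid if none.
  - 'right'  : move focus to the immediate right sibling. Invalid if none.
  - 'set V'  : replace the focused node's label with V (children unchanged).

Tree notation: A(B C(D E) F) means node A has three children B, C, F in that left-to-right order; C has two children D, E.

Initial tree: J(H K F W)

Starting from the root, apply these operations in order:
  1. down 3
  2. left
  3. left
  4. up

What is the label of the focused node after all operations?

Step 1 (down 3): focus=W path=3 depth=1 children=[] left=['H', 'K', 'F'] right=[] parent=J
Step 2 (left): focus=F path=2 depth=1 children=[] left=['H', 'K'] right=['W'] parent=J
Step 3 (left): focus=K path=1 depth=1 children=[] left=['H'] right=['F', 'W'] parent=J
Step 4 (up): focus=J path=root depth=0 children=['H', 'K', 'F', 'W'] (at root)

Answer: J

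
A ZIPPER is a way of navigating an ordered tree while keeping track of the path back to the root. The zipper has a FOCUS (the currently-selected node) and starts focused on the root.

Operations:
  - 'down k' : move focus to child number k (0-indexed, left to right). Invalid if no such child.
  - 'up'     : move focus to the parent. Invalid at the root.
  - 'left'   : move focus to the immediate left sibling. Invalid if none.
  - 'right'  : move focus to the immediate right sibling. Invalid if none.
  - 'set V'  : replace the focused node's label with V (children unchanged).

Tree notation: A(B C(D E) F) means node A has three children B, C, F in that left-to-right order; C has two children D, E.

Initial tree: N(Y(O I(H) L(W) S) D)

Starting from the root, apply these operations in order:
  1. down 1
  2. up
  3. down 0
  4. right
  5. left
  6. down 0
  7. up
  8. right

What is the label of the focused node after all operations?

Answer: D

Derivation:
Step 1 (down 1): focus=D path=1 depth=1 children=[] left=['Y'] right=[] parent=N
Step 2 (up): focus=N path=root depth=0 children=['Y', 'D'] (at root)
Step 3 (down 0): focus=Y path=0 depth=1 children=['O', 'I', 'L', 'S'] left=[] right=['D'] parent=N
Step 4 (right): focus=D path=1 depth=1 children=[] left=['Y'] right=[] parent=N
Step 5 (left): focus=Y path=0 depth=1 children=['O', 'I', 'L', 'S'] left=[] right=['D'] parent=N
Step 6 (down 0): focus=O path=0/0 depth=2 children=[] left=[] right=['I', 'L', 'S'] parent=Y
Step 7 (up): focus=Y path=0 depth=1 children=['O', 'I', 'L', 'S'] left=[] right=['D'] parent=N
Step 8 (right): focus=D path=1 depth=1 children=[] left=['Y'] right=[] parent=N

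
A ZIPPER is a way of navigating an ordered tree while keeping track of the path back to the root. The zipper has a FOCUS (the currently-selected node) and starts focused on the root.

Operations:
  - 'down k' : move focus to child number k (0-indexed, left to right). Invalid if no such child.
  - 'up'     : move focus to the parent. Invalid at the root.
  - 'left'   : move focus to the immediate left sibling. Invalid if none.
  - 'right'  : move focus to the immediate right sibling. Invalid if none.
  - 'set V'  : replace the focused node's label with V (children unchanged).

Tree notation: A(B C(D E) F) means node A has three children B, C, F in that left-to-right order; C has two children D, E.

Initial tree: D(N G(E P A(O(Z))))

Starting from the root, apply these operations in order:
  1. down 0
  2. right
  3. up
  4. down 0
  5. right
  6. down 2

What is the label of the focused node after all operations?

Answer: A

Derivation:
Step 1 (down 0): focus=N path=0 depth=1 children=[] left=[] right=['G'] parent=D
Step 2 (right): focus=G path=1 depth=1 children=['E', 'P', 'A'] left=['N'] right=[] parent=D
Step 3 (up): focus=D path=root depth=0 children=['N', 'G'] (at root)
Step 4 (down 0): focus=N path=0 depth=1 children=[] left=[] right=['G'] parent=D
Step 5 (right): focus=G path=1 depth=1 children=['E', 'P', 'A'] left=['N'] right=[] parent=D
Step 6 (down 2): focus=A path=1/2 depth=2 children=['O'] left=['E', 'P'] right=[] parent=G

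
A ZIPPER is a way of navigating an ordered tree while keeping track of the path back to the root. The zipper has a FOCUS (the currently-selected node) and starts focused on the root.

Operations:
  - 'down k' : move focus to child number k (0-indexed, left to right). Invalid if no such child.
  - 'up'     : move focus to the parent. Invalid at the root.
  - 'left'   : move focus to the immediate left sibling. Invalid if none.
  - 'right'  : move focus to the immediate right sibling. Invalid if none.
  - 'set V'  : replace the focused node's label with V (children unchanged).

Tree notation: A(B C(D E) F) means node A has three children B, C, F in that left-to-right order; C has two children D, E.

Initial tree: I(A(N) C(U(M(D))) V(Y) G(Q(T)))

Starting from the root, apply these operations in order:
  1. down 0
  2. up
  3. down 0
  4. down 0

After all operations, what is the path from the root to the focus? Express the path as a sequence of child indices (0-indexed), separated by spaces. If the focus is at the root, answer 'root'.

Step 1 (down 0): focus=A path=0 depth=1 children=['N'] left=[] right=['C', 'V', 'G'] parent=I
Step 2 (up): focus=I path=root depth=0 children=['A', 'C', 'V', 'G'] (at root)
Step 3 (down 0): focus=A path=0 depth=1 children=['N'] left=[] right=['C', 'V', 'G'] parent=I
Step 4 (down 0): focus=N path=0/0 depth=2 children=[] left=[] right=[] parent=A

Answer: 0 0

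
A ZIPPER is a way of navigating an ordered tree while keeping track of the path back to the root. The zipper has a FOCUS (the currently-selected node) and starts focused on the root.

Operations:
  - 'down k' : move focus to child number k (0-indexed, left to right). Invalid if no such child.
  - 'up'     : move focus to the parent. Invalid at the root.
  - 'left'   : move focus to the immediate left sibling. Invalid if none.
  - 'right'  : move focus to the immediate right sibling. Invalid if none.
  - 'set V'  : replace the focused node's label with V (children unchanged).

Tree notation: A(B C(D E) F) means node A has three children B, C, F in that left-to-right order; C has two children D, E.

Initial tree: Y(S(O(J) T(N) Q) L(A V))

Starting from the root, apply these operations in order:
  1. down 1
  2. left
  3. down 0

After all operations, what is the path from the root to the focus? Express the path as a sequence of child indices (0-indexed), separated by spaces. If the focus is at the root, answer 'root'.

Step 1 (down 1): focus=L path=1 depth=1 children=['A', 'V'] left=['S'] right=[] parent=Y
Step 2 (left): focus=S path=0 depth=1 children=['O', 'T', 'Q'] left=[] right=['L'] parent=Y
Step 3 (down 0): focus=O path=0/0 depth=2 children=['J'] left=[] right=['T', 'Q'] parent=S

Answer: 0 0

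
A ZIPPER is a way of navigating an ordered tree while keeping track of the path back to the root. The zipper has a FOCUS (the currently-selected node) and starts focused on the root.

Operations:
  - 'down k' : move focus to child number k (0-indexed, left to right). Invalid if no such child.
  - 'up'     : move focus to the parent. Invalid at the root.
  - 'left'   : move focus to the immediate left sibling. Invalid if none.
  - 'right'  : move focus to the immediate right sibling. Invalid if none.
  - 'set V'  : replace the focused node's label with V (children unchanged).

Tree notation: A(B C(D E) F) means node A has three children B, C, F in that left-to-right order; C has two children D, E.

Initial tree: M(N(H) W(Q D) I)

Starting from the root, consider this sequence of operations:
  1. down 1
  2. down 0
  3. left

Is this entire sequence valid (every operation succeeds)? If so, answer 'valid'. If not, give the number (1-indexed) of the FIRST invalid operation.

Answer: 3

Derivation:
Step 1 (down 1): focus=W path=1 depth=1 children=['Q', 'D'] left=['N'] right=['I'] parent=M
Step 2 (down 0): focus=Q path=1/0 depth=2 children=[] left=[] right=['D'] parent=W
Step 3 (left): INVALID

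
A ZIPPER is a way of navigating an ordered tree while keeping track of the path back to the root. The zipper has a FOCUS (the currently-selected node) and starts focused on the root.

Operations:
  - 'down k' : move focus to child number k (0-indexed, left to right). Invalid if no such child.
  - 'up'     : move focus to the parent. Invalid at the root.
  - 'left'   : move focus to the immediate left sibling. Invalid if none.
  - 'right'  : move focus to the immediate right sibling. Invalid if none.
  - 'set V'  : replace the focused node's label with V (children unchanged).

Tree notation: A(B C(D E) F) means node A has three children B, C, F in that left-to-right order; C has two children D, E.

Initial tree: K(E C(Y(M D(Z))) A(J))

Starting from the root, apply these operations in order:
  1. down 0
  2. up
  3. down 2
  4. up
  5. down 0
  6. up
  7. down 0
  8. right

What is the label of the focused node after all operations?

Answer: C

Derivation:
Step 1 (down 0): focus=E path=0 depth=1 children=[] left=[] right=['C', 'A'] parent=K
Step 2 (up): focus=K path=root depth=0 children=['E', 'C', 'A'] (at root)
Step 3 (down 2): focus=A path=2 depth=1 children=['J'] left=['E', 'C'] right=[] parent=K
Step 4 (up): focus=K path=root depth=0 children=['E', 'C', 'A'] (at root)
Step 5 (down 0): focus=E path=0 depth=1 children=[] left=[] right=['C', 'A'] parent=K
Step 6 (up): focus=K path=root depth=0 children=['E', 'C', 'A'] (at root)
Step 7 (down 0): focus=E path=0 depth=1 children=[] left=[] right=['C', 'A'] parent=K
Step 8 (right): focus=C path=1 depth=1 children=['Y'] left=['E'] right=['A'] parent=K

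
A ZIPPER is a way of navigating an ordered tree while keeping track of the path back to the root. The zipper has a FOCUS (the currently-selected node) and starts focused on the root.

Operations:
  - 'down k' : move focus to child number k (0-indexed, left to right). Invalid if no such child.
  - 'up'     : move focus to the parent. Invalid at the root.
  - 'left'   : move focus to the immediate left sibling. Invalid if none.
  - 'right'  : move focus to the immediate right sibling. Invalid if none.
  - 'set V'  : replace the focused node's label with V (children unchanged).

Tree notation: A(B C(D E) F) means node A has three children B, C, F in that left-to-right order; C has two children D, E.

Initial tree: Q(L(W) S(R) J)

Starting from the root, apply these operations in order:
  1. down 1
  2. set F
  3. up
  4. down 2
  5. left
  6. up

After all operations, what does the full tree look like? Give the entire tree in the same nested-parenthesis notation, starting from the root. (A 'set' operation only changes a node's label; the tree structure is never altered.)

Answer: Q(L(W) F(R) J)

Derivation:
Step 1 (down 1): focus=S path=1 depth=1 children=['R'] left=['L'] right=['J'] parent=Q
Step 2 (set F): focus=F path=1 depth=1 children=['R'] left=['L'] right=['J'] parent=Q
Step 3 (up): focus=Q path=root depth=0 children=['L', 'F', 'J'] (at root)
Step 4 (down 2): focus=J path=2 depth=1 children=[] left=['L', 'F'] right=[] parent=Q
Step 5 (left): focus=F path=1 depth=1 children=['R'] left=['L'] right=['J'] parent=Q
Step 6 (up): focus=Q path=root depth=0 children=['L', 'F', 'J'] (at root)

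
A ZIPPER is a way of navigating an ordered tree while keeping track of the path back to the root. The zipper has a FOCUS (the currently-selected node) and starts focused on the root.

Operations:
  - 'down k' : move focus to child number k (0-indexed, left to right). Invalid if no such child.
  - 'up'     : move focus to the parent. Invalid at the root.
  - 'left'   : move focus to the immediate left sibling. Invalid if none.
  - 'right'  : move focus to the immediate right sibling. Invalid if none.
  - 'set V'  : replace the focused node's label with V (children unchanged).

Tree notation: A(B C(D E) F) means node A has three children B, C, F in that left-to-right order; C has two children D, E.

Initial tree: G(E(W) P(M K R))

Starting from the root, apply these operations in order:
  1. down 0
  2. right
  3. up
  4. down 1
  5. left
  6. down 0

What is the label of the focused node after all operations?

Answer: W

Derivation:
Step 1 (down 0): focus=E path=0 depth=1 children=['W'] left=[] right=['P'] parent=G
Step 2 (right): focus=P path=1 depth=1 children=['M', 'K', 'R'] left=['E'] right=[] parent=G
Step 3 (up): focus=G path=root depth=0 children=['E', 'P'] (at root)
Step 4 (down 1): focus=P path=1 depth=1 children=['M', 'K', 'R'] left=['E'] right=[] parent=G
Step 5 (left): focus=E path=0 depth=1 children=['W'] left=[] right=['P'] parent=G
Step 6 (down 0): focus=W path=0/0 depth=2 children=[] left=[] right=[] parent=E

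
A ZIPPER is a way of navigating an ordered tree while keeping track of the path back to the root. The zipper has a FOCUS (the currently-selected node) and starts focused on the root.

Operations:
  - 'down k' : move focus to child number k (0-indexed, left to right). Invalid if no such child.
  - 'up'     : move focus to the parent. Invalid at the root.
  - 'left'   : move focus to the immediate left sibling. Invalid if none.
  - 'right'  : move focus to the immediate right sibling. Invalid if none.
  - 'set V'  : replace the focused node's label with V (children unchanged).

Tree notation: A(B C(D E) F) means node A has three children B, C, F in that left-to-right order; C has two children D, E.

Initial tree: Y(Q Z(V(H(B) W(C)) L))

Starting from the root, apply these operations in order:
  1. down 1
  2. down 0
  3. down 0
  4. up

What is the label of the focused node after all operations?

Step 1 (down 1): focus=Z path=1 depth=1 children=['V', 'L'] left=['Q'] right=[] parent=Y
Step 2 (down 0): focus=V path=1/0 depth=2 children=['H', 'W'] left=[] right=['L'] parent=Z
Step 3 (down 0): focus=H path=1/0/0 depth=3 children=['B'] left=[] right=['W'] parent=V
Step 4 (up): focus=V path=1/0 depth=2 children=['H', 'W'] left=[] right=['L'] parent=Z

Answer: V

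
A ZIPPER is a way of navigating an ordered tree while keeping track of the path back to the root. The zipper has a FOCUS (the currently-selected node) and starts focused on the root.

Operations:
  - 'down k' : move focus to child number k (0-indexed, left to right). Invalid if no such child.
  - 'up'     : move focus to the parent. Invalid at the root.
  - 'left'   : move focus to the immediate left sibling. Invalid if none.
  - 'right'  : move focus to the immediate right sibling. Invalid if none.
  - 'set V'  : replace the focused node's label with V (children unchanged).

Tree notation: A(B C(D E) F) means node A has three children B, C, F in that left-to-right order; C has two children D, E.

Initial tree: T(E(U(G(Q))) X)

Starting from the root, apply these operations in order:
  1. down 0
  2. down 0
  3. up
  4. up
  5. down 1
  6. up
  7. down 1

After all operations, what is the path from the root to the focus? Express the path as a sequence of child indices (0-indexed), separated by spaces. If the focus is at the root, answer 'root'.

Answer: 1

Derivation:
Step 1 (down 0): focus=E path=0 depth=1 children=['U'] left=[] right=['X'] parent=T
Step 2 (down 0): focus=U path=0/0 depth=2 children=['G'] left=[] right=[] parent=E
Step 3 (up): focus=E path=0 depth=1 children=['U'] left=[] right=['X'] parent=T
Step 4 (up): focus=T path=root depth=0 children=['E', 'X'] (at root)
Step 5 (down 1): focus=X path=1 depth=1 children=[] left=['E'] right=[] parent=T
Step 6 (up): focus=T path=root depth=0 children=['E', 'X'] (at root)
Step 7 (down 1): focus=X path=1 depth=1 children=[] left=['E'] right=[] parent=T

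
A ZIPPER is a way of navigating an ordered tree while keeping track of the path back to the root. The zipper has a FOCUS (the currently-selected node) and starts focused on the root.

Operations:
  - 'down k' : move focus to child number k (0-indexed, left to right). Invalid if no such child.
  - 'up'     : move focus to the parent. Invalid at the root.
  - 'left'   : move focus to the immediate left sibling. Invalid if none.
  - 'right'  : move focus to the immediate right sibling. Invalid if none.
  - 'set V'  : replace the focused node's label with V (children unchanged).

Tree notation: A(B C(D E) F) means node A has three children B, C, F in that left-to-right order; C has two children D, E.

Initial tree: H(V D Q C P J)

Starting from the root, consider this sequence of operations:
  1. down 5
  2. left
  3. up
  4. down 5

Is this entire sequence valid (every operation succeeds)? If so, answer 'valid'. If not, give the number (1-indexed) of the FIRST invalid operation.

Answer: valid

Derivation:
Step 1 (down 5): focus=J path=5 depth=1 children=[] left=['V', 'D', 'Q', 'C', 'P'] right=[] parent=H
Step 2 (left): focus=P path=4 depth=1 children=[] left=['V', 'D', 'Q', 'C'] right=['J'] parent=H
Step 3 (up): focus=H path=root depth=0 children=['V', 'D', 'Q', 'C', 'P', 'J'] (at root)
Step 4 (down 5): focus=J path=5 depth=1 children=[] left=['V', 'D', 'Q', 'C', 'P'] right=[] parent=H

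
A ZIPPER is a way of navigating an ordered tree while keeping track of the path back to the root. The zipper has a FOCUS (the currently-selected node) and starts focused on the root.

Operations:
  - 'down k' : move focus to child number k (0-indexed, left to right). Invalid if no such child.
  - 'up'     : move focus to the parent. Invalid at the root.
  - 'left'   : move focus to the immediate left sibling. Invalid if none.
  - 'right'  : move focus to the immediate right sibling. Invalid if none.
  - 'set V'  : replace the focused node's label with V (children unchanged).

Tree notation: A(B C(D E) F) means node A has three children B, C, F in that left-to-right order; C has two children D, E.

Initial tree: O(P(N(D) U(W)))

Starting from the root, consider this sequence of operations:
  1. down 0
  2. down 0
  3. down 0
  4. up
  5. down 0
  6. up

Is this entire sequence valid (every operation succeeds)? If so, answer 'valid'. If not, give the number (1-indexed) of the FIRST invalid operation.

Step 1 (down 0): focus=P path=0 depth=1 children=['N', 'U'] left=[] right=[] parent=O
Step 2 (down 0): focus=N path=0/0 depth=2 children=['D'] left=[] right=['U'] parent=P
Step 3 (down 0): focus=D path=0/0/0 depth=3 children=[] left=[] right=[] parent=N
Step 4 (up): focus=N path=0/0 depth=2 children=['D'] left=[] right=['U'] parent=P
Step 5 (down 0): focus=D path=0/0/0 depth=3 children=[] left=[] right=[] parent=N
Step 6 (up): focus=N path=0/0 depth=2 children=['D'] left=[] right=['U'] parent=P

Answer: valid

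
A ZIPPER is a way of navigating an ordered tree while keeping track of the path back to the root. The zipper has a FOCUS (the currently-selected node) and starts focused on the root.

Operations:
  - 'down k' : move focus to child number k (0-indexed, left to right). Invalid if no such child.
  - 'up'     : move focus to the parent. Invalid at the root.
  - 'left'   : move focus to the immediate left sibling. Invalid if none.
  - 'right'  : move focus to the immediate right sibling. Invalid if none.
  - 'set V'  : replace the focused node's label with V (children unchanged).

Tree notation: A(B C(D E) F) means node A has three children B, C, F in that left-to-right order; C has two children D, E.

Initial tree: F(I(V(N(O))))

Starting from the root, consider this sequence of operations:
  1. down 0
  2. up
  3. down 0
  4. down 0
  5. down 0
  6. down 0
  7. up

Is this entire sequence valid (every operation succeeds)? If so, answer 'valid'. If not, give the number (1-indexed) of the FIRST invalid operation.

Answer: valid

Derivation:
Step 1 (down 0): focus=I path=0 depth=1 children=['V'] left=[] right=[] parent=F
Step 2 (up): focus=F path=root depth=0 children=['I'] (at root)
Step 3 (down 0): focus=I path=0 depth=1 children=['V'] left=[] right=[] parent=F
Step 4 (down 0): focus=V path=0/0 depth=2 children=['N'] left=[] right=[] parent=I
Step 5 (down 0): focus=N path=0/0/0 depth=3 children=['O'] left=[] right=[] parent=V
Step 6 (down 0): focus=O path=0/0/0/0 depth=4 children=[] left=[] right=[] parent=N
Step 7 (up): focus=N path=0/0/0 depth=3 children=['O'] left=[] right=[] parent=V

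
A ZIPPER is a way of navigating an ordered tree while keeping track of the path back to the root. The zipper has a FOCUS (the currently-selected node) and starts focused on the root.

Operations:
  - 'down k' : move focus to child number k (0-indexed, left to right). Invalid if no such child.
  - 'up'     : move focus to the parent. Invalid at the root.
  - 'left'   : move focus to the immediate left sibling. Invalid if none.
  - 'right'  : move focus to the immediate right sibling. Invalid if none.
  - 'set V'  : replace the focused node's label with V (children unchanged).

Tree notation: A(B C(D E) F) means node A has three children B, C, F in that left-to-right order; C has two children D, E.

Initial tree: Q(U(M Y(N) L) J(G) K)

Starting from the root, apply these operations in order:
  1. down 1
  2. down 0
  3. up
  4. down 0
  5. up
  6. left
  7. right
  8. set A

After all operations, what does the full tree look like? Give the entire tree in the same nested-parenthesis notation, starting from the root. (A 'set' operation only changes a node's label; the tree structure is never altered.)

Step 1 (down 1): focus=J path=1 depth=1 children=['G'] left=['U'] right=['K'] parent=Q
Step 2 (down 0): focus=G path=1/0 depth=2 children=[] left=[] right=[] parent=J
Step 3 (up): focus=J path=1 depth=1 children=['G'] left=['U'] right=['K'] parent=Q
Step 4 (down 0): focus=G path=1/0 depth=2 children=[] left=[] right=[] parent=J
Step 5 (up): focus=J path=1 depth=1 children=['G'] left=['U'] right=['K'] parent=Q
Step 6 (left): focus=U path=0 depth=1 children=['M', 'Y', 'L'] left=[] right=['J', 'K'] parent=Q
Step 7 (right): focus=J path=1 depth=1 children=['G'] left=['U'] right=['K'] parent=Q
Step 8 (set A): focus=A path=1 depth=1 children=['G'] left=['U'] right=['K'] parent=Q

Answer: Q(U(M Y(N) L) A(G) K)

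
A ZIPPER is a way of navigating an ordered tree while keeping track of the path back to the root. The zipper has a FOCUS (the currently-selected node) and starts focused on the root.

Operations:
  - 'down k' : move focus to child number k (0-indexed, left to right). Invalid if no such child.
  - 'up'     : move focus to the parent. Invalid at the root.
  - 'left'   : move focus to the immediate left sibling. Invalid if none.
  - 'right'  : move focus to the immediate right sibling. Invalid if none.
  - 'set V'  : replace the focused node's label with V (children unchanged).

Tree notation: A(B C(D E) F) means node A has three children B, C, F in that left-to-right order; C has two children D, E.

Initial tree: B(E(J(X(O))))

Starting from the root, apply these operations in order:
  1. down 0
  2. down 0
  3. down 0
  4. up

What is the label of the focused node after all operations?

Step 1 (down 0): focus=E path=0 depth=1 children=['J'] left=[] right=[] parent=B
Step 2 (down 0): focus=J path=0/0 depth=2 children=['X'] left=[] right=[] parent=E
Step 3 (down 0): focus=X path=0/0/0 depth=3 children=['O'] left=[] right=[] parent=J
Step 4 (up): focus=J path=0/0 depth=2 children=['X'] left=[] right=[] parent=E

Answer: J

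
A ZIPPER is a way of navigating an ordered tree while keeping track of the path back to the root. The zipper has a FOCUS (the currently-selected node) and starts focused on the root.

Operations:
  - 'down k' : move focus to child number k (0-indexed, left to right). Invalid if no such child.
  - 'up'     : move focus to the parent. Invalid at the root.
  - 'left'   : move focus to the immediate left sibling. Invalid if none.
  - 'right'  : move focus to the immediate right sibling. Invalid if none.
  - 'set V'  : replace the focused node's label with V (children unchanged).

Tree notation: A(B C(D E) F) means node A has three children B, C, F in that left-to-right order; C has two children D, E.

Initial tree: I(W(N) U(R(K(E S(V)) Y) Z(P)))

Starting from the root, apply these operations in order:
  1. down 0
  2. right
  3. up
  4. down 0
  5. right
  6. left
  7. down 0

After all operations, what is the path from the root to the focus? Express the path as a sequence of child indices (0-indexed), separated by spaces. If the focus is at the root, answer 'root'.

Step 1 (down 0): focus=W path=0 depth=1 children=['N'] left=[] right=['U'] parent=I
Step 2 (right): focus=U path=1 depth=1 children=['R', 'Z'] left=['W'] right=[] parent=I
Step 3 (up): focus=I path=root depth=0 children=['W', 'U'] (at root)
Step 4 (down 0): focus=W path=0 depth=1 children=['N'] left=[] right=['U'] parent=I
Step 5 (right): focus=U path=1 depth=1 children=['R', 'Z'] left=['W'] right=[] parent=I
Step 6 (left): focus=W path=0 depth=1 children=['N'] left=[] right=['U'] parent=I
Step 7 (down 0): focus=N path=0/0 depth=2 children=[] left=[] right=[] parent=W

Answer: 0 0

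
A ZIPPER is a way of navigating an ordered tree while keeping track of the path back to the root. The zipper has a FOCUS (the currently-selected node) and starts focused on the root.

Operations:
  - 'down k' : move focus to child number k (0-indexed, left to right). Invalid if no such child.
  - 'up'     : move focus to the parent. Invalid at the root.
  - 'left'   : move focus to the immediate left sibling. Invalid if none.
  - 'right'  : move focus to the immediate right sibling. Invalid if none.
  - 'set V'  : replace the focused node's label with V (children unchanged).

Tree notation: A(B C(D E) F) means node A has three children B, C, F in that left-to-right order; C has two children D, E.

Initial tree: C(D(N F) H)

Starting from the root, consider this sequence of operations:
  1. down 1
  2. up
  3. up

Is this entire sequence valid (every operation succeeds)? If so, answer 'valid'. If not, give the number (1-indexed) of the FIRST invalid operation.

Answer: 3

Derivation:
Step 1 (down 1): focus=H path=1 depth=1 children=[] left=['D'] right=[] parent=C
Step 2 (up): focus=C path=root depth=0 children=['D', 'H'] (at root)
Step 3 (up): INVALID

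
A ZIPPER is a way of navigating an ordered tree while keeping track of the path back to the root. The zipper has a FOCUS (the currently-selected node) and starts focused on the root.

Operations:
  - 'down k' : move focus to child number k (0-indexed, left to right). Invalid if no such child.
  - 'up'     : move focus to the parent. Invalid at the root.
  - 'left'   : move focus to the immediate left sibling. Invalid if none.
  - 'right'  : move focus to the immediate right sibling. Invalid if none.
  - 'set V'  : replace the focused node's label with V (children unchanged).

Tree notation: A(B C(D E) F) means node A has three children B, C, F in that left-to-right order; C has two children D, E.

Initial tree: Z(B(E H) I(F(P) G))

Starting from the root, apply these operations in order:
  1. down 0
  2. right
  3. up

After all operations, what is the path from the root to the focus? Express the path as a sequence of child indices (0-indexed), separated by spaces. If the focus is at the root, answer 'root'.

Step 1 (down 0): focus=B path=0 depth=1 children=['E', 'H'] left=[] right=['I'] parent=Z
Step 2 (right): focus=I path=1 depth=1 children=['F', 'G'] left=['B'] right=[] parent=Z
Step 3 (up): focus=Z path=root depth=0 children=['B', 'I'] (at root)

Answer: root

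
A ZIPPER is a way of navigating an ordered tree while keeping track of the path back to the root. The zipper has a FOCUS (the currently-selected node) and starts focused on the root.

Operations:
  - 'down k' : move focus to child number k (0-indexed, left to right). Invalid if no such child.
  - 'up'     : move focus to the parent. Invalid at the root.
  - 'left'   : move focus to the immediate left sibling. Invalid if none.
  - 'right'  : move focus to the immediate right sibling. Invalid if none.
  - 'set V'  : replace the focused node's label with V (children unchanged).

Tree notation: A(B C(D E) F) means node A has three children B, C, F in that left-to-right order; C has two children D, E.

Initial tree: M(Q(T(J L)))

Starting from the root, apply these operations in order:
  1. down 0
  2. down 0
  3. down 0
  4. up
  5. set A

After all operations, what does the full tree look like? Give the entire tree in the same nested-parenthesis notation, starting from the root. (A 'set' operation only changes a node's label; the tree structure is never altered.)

Step 1 (down 0): focus=Q path=0 depth=1 children=['T'] left=[] right=[] parent=M
Step 2 (down 0): focus=T path=0/0 depth=2 children=['J', 'L'] left=[] right=[] parent=Q
Step 3 (down 0): focus=J path=0/0/0 depth=3 children=[] left=[] right=['L'] parent=T
Step 4 (up): focus=T path=0/0 depth=2 children=['J', 'L'] left=[] right=[] parent=Q
Step 5 (set A): focus=A path=0/0 depth=2 children=['J', 'L'] left=[] right=[] parent=Q

Answer: M(Q(A(J L)))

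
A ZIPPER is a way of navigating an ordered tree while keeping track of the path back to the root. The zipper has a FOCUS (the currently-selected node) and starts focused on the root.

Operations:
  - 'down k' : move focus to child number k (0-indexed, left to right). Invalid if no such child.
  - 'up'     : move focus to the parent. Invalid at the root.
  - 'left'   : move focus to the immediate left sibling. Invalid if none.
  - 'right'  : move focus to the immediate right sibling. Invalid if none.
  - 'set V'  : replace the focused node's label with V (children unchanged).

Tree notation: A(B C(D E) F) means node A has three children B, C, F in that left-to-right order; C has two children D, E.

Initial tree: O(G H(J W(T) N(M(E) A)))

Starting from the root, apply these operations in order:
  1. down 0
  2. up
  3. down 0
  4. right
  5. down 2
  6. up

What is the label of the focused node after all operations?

Answer: H

Derivation:
Step 1 (down 0): focus=G path=0 depth=1 children=[] left=[] right=['H'] parent=O
Step 2 (up): focus=O path=root depth=0 children=['G', 'H'] (at root)
Step 3 (down 0): focus=G path=0 depth=1 children=[] left=[] right=['H'] parent=O
Step 4 (right): focus=H path=1 depth=1 children=['J', 'W', 'N'] left=['G'] right=[] parent=O
Step 5 (down 2): focus=N path=1/2 depth=2 children=['M', 'A'] left=['J', 'W'] right=[] parent=H
Step 6 (up): focus=H path=1 depth=1 children=['J', 'W', 'N'] left=['G'] right=[] parent=O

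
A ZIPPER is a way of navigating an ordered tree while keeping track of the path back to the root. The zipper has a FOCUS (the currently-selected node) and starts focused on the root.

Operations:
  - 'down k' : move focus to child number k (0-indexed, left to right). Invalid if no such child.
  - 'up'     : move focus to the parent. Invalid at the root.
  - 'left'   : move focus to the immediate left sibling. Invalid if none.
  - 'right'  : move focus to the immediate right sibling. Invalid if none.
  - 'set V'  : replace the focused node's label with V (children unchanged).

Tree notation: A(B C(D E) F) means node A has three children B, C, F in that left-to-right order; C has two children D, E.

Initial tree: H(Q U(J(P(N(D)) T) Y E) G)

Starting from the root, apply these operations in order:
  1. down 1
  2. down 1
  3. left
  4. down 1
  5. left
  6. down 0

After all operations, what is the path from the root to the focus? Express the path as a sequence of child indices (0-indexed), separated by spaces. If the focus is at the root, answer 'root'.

Step 1 (down 1): focus=U path=1 depth=1 children=['J', 'Y', 'E'] left=['Q'] right=['G'] parent=H
Step 2 (down 1): focus=Y path=1/1 depth=2 children=[] left=['J'] right=['E'] parent=U
Step 3 (left): focus=J path=1/0 depth=2 children=['P', 'T'] left=[] right=['Y', 'E'] parent=U
Step 4 (down 1): focus=T path=1/0/1 depth=3 children=[] left=['P'] right=[] parent=J
Step 5 (left): focus=P path=1/0/0 depth=3 children=['N'] left=[] right=['T'] parent=J
Step 6 (down 0): focus=N path=1/0/0/0 depth=4 children=['D'] left=[] right=[] parent=P

Answer: 1 0 0 0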